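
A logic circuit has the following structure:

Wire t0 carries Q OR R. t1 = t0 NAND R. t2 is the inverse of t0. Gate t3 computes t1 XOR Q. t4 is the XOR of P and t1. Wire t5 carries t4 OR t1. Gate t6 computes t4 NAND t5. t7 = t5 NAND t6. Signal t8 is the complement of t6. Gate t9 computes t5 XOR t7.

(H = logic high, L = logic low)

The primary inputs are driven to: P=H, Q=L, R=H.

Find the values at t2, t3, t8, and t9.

t2 = L, t3 = L, t8 = H, t9 = L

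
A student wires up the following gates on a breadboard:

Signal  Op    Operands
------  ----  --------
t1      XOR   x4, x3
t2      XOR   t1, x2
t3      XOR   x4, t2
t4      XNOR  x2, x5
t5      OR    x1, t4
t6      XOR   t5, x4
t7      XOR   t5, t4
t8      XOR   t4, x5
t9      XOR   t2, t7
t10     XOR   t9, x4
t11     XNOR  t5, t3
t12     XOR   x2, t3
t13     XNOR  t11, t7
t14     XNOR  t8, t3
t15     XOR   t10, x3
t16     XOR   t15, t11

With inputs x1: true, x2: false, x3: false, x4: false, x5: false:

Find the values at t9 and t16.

t9 = false, t16 = false

t1 = x4 XOR x3 = false XOR false = false
t2 = t1 XOR x2 = false XOR false = false
t3 = x4 XOR t2 = false XOR false = false
t4 = x2 XNOR x5 = false XNOR false = true
t5 = x1 OR t4 = true OR true = true
t7 = t5 XOR t4 = true XOR true = false
t9 = t2 XOR t7 = false XOR false = false
t10 = t9 XOR x4 = false XOR false = false
t11 = t5 XNOR t3 = true XNOR false = false
t15 = t10 XOR x3 = false XOR false = false
t16 = t15 XOR t11 = false XOR false = false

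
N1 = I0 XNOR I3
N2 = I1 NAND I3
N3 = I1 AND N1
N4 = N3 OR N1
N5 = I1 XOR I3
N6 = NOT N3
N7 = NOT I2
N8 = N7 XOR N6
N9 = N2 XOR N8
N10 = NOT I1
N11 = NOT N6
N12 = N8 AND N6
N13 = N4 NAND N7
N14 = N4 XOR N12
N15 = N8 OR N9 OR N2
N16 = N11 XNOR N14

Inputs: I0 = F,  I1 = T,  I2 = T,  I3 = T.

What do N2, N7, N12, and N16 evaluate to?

N2 = F  N7 = F  N12 = T  N16 = F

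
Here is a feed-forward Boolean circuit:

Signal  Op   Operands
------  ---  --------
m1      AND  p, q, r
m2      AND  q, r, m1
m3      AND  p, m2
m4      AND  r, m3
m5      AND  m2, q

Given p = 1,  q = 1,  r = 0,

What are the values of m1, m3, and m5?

m1 = p AND q AND r = 1 AND 1 AND 0 = 0
m2 = q AND r AND m1 = 1 AND 0 AND 0 = 0
m3 = p AND m2 = 1 AND 0 = 0
m5 = m2 AND q = 0 AND 1 = 0

m1 = 0, m3 = 0, m5 = 0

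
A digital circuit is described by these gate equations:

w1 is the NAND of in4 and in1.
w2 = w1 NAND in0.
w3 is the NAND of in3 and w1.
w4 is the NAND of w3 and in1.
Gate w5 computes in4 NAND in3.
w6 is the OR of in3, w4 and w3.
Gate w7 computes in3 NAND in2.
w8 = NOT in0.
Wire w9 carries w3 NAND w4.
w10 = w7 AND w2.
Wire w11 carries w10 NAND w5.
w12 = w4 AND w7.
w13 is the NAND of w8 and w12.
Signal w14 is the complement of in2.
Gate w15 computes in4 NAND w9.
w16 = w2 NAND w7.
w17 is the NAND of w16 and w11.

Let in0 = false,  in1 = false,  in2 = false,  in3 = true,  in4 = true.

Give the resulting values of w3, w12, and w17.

w3 = false, w12 = true, w17 = true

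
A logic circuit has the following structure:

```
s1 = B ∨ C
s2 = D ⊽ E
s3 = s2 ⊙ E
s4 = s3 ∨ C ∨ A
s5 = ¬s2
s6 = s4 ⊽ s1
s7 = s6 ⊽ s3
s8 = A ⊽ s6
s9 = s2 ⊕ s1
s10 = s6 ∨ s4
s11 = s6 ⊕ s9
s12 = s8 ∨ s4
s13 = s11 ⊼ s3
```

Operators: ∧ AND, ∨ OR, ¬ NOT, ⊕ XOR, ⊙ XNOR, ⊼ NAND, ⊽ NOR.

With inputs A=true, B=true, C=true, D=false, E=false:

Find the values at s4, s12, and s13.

s4 = true, s12 = true, s13 = true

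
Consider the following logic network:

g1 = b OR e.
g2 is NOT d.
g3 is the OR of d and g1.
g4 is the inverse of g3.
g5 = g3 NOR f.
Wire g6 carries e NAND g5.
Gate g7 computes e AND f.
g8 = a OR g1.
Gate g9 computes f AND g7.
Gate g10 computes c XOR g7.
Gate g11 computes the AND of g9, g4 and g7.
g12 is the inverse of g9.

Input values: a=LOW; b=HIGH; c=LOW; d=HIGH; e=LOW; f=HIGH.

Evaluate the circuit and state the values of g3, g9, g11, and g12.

g3 = HIGH, g9 = LOW, g11 = LOW, g12 = HIGH

g1 = b OR e = HIGH OR LOW = HIGH
g3 = d OR g1 = HIGH OR HIGH = HIGH
g4 = NOT g3 = NOT HIGH = LOW
g7 = e AND f = LOW AND HIGH = LOW
g9 = f AND g7 = HIGH AND LOW = LOW
g11 = g9 AND g4 AND g7 = LOW AND LOW AND LOW = LOW
g12 = NOT g9 = NOT LOW = HIGH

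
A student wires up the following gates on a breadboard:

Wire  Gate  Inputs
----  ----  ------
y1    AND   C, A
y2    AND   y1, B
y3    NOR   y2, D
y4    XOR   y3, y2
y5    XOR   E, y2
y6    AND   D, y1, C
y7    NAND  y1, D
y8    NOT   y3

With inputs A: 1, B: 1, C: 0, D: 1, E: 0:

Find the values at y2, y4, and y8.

y2 = 0; y4 = 0; y8 = 1

y1 = C AND A = 0 AND 1 = 0
y2 = y1 AND B = 0 AND 1 = 0
y3 = y2 NOR D = 0 NOR 1 = 0
y4 = y3 XOR y2 = 0 XOR 0 = 0
y8 = NOT y3 = NOT 0 = 1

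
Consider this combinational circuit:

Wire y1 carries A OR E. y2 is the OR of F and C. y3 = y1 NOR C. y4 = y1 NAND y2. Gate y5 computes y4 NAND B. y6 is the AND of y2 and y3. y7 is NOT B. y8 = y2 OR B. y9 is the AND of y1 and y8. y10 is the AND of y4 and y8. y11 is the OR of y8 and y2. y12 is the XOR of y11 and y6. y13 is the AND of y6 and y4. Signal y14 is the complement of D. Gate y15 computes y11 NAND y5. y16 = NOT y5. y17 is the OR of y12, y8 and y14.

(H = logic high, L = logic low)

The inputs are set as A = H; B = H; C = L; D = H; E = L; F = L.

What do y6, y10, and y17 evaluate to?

y6 = L, y10 = H, y17 = H

y1 = A OR E = H OR L = H
y2 = F OR C = L OR L = L
y3 = y1 NOR C = H NOR L = L
y4 = y1 NAND y2 = H NAND L = H
y6 = y2 AND y3 = L AND L = L
y8 = y2 OR B = L OR H = H
y10 = y4 AND y8 = H AND H = H
y11 = y8 OR y2 = H OR L = H
y12 = y11 XOR y6 = H XOR L = H
y14 = NOT D = NOT H = L
y17 = y12 OR y8 OR y14 = H OR H OR L = H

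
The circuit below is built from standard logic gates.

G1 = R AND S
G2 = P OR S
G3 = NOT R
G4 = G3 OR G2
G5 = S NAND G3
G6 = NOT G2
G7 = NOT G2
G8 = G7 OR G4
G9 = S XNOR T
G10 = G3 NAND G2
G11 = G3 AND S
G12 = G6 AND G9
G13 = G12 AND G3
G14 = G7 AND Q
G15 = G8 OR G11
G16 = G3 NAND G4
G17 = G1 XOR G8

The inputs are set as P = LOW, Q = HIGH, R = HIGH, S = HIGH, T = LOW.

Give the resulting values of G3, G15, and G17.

G1 = R AND S = HIGH AND HIGH = HIGH
G2 = P OR S = LOW OR HIGH = HIGH
G3 = NOT R = NOT HIGH = LOW
G4 = G3 OR G2 = LOW OR HIGH = HIGH
G7 = NOT G2 = NOT HIGH = LOW
G8 = G7 OR G4 = LOW OR HIGH = HIGH
G11 = G3 AND S = LOW AND HIGH = LOW
G15 = G8 OR G11 = HIGH OR LOW = HIGH
G17 = G1 XOR G8 = HIGH XOR HIGH = LOW

G3 = LOW, G15 = HIGH, G17 = LOW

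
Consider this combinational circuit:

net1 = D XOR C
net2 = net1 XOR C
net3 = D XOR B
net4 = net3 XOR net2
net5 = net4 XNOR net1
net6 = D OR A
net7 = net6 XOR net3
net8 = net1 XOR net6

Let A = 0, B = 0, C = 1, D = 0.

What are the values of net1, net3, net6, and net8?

net1 = D XOR C = 0 XOR 1 = 1
net3 = D XOR B = 0 XOR 0 = 0
net6 = D OR A = 0 OR 0 = 0
net8 = net1 XOR net6 = 1 XOR 0 = 1

net1 = 1, net3 = 0, net6 = 0, net8 = 1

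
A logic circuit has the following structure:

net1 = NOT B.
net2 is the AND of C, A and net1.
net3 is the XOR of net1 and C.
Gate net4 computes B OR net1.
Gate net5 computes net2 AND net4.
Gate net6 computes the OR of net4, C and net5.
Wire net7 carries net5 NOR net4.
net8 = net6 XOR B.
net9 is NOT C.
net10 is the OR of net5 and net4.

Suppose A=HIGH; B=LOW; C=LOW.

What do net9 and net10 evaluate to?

net9 = HIGH, net10 = HIGH

net1 = NOT B = NOT LOW = HIGH
net2 = C AND A AND net1 = LOW AND HIGH AND HIGH = LOW
net4 = B OR net1 = LOW OR HIGH = HIGH
net5 = net2 AND net4 = LOW AND HIGH = LOW
net9 = NOT C = NOT LOW = HIGH
net10 = net5 OR net4 = LOW OR HIGH = HIGH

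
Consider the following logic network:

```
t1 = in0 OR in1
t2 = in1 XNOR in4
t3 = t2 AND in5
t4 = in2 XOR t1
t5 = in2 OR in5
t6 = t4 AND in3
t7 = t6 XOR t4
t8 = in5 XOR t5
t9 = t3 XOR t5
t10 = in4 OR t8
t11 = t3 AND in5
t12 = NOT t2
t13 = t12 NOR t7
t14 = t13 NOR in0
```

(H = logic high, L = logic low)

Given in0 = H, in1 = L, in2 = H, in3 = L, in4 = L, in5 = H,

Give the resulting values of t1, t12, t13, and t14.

t1 = H  t12 = L  t13 = H  t14 = L

t1 = in0 OR in1 = H OR L = H
t2 = in1 XNOR in4 = L XNOR L = H
t4 = in2 XOR t1 = H XOR H = L
t6 = t4 AND in3 = L AND L = L
t7 = t6 XOR t4 = L XOR L = L
t12 = NOT t2 = NOT H = L
t13 = t12 NOR t7 = L NOR L = H
t14 = t13 NOR in0 = H NOR H = L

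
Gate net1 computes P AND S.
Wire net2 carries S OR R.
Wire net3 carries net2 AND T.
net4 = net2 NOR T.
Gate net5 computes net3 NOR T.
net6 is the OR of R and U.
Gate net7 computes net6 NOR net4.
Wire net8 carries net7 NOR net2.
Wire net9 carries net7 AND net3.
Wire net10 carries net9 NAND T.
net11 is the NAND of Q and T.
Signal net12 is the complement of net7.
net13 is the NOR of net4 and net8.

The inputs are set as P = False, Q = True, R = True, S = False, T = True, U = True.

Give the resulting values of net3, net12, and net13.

net2 = S OR R = False OR True = True
net3 = net2 AND T = True AND True = True
net4 = net2 NOR T = True NOR True = False
net6 = R OR U = True OR True = True
net7 = net6 NOR net4 = True NOR False = False
net8 = net7 NOR net2 = False NOR True = False
net12 = NOT net7 = NOT False = True
net13 = net4 NOR net8 = False NOR False = True

net3 = True, net12 = True, net13 = True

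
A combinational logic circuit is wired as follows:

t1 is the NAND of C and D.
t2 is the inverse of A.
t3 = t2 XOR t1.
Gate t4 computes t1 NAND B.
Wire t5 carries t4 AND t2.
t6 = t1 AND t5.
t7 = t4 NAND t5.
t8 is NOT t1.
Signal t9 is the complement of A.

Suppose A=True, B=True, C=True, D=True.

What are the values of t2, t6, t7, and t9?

t2 = False, t6 = False, t7 = True, t9 = False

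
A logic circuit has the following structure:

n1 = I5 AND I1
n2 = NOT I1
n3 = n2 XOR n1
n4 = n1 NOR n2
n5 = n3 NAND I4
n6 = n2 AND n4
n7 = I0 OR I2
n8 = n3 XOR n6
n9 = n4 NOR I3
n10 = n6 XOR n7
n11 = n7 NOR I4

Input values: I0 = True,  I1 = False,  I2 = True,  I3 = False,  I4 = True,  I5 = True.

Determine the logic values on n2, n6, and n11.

n1 = I5 AND I1 = True AND False = False
n2 = NOT I1 = NOT False = True
n4 = n1 NOR n2 = False NOR True = False
n6 = n2 AND n4 = True AND False = False
n7 = I0 OR I2 = True OR True = True
n11 = n7 NOR I4 = True NOR True = False

n2 = True  n6 = False  n11 = False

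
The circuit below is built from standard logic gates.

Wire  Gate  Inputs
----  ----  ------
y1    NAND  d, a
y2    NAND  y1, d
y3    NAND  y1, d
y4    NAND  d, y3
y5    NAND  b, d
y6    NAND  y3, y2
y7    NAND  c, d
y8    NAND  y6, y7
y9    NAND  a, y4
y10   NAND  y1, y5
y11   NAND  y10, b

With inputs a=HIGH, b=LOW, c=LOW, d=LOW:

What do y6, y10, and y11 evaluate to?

y6 = LOW, y10 = LOW, y11 = HIGH

y1 = d NAND a = LOW NAND HIGH = HIGH
y2 = y1 NAND d = HIGH NAND LOW = HIGH
y3 = y1 NAND d = HIGH NAND LOW = HIGH
y5 = b NAND d = LOW NAND LOW = HIGH
y6 = y3 NAND y2 = HIGH NAND HIGH = LOW
y10 = y1 NAND y5 = HIGH NAND HIGH = LOW
y11 = y10 NAND b = LOW NAND LOW = HIGH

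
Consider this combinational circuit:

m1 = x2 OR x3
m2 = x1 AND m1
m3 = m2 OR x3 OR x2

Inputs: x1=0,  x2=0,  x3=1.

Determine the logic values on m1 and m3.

m1 = 1, m3 = 1

m1 = x2 OR x3 = 0 OR 1 = 1
m2 = x1 AND m1 = 0 AND 1 = 0
m3 = m2 OR x3 OR x2 = 0 OR 1 OR 0 = 1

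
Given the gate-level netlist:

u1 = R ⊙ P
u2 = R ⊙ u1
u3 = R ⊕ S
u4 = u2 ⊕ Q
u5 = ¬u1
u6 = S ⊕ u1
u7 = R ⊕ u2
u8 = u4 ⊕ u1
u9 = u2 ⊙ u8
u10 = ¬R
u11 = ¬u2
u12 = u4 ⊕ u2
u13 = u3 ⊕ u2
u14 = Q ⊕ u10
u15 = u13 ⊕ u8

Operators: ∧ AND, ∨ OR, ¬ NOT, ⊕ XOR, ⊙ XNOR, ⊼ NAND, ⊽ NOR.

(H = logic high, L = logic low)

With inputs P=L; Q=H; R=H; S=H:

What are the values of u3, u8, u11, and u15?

u1 = R XNOR P = H XNOR L = L
u2 = R XNOR u1 = H XNOR L = L
u3 = R XOR S = H XOR H = L
u4 = u2 XOR Q = L XOR H = H
u8 = u4 XOR u1 = H XOR L = H
u11 = NOT u2 = NOT L = H
u13 = u3 XOR u2 = L XOR L = L
u15 = u13 XOR u8 = L XOR H = H

u3 = L, u8 = H, u11 = H, u15 = H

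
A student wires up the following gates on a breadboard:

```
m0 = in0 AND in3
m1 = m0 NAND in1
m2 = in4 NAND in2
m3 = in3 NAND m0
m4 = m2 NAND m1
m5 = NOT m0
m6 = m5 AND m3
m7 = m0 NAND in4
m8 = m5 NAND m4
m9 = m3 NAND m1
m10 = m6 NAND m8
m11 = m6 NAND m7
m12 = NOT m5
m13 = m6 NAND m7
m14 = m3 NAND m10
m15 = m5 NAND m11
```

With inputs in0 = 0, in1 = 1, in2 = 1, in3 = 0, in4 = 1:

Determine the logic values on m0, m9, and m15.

m0 = 0; m9 = 0; m15 = 1

m0 = in0 AND in3 = 0 AND 0 = 0
m1 = m0 NAND in1 = 0 NAND 1 = 1
m3 = in3 NAND m0 = 0 NAND 0 = 1
m5 = NOT m0 = NOT 0 = 1
m6 = m5 AND m3 = 1 AND 1 = 1
m7 = m0 NAND in4 = 0 NAND 1 = 1
m9 = m3 NAND m1 = 1 NAND 1 = 0
m11 = m6 NAND m7 = 1 NAND 1 = 0
m15 = m5 NAND m11 = 1 NAND 0 = 1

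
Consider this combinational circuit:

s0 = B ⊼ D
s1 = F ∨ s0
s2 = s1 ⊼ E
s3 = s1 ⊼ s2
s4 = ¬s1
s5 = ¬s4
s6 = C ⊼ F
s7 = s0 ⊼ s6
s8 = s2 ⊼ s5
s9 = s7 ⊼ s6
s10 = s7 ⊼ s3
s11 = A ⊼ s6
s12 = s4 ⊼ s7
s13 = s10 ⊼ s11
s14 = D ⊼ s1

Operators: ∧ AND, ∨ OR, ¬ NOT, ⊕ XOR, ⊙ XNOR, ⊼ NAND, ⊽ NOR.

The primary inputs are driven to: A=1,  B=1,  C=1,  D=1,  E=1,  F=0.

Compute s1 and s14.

s0 = B NAND D = 1 NAND 1 = 0
s1 = F OR s0 = 0 OR 0 = 0
s14 = D NAND s1 = 1 NAND 0 = 1

s1 = 0, s14 = 1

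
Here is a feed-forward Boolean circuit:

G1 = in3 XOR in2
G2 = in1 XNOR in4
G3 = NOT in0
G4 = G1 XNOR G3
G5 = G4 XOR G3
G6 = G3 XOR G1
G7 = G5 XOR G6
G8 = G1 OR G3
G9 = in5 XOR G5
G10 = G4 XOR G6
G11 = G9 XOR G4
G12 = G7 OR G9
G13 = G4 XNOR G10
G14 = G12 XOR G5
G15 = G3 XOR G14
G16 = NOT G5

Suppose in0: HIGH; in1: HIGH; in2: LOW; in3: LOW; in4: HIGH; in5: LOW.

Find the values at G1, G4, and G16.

G1 = LOW, G4 = HIGH, G16 = LOW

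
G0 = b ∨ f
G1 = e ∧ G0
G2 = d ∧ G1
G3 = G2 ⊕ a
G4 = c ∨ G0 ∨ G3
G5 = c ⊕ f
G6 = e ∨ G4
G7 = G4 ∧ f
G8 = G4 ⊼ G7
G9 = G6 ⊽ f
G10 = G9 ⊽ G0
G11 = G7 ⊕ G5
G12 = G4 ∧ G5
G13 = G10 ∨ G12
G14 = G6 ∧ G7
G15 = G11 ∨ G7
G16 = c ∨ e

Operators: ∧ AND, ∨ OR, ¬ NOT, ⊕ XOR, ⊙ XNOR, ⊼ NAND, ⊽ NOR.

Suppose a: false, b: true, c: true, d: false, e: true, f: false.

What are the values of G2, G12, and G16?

G0 = b OR f = true OR false = true
G1 = e AND G0 = true AND true = true
G2 = d AND G1 = false AND true = false
G3 = G2 XOR a = false XOR false = false
G4 = c OR G0 OR G3 = true OR true OR false = true
G5 = c XOR f = true XOR false = true
G12 = G4 AND G5 = true AND true = true
G16 = c OR e = true OR true = true

G2 = false, G12 = true, G16 = true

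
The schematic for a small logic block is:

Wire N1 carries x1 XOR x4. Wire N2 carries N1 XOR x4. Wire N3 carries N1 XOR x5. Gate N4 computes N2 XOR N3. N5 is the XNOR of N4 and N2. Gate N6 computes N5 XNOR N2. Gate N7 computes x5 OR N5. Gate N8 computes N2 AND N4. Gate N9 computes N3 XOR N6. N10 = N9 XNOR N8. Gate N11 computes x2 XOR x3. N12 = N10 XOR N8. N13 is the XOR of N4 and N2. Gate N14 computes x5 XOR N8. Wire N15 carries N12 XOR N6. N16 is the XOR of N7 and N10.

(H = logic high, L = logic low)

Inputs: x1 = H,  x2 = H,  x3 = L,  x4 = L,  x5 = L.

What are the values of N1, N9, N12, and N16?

N1 = H, N9 = H, N12 = L, N16 = L

N1 = x1 XOR x4 = H XOR L = H
N2 = N1 XOR x4 = H XOR L = H
N3 = N1 XOR x5 = H XOR L = H
N4 = N2 XOR N3 = H XOR H = L
N5 = N4 XNOR N2 = L XNOR H = L
N6 = N5 XNOR N2 = L XNOR H = L
N7 = x5 OR N5 = L OR L = L
N8 = N2 AND N4 = H AND L = L
N9 = N3 XOR N6 = H XOR L = H
N10 = N9 XNOR N8 = H XNOR L = L
N12 = N10 XOR N8 = L XOR L = L
N16 = N7 XOR N10 = L XOR L = L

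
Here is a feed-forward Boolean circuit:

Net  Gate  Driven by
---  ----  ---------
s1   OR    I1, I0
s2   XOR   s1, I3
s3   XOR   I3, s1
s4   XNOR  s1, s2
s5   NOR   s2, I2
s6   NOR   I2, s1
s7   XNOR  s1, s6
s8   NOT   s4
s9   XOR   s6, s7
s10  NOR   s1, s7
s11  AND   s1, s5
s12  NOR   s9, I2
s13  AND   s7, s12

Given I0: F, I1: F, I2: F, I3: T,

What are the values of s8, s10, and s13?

s8 = T  s10 = T  s13 = F

s1 = I1 OR I0 = F OR F = F
s2 = s1 XOR I3 = F XOR T = T
s4 = s1 XNOR s2 = F XNOR T = F
s6 = I2 NOR s1 = F NOR F = T
s7 = s1 XNOR s6 = F XNOR T = F
s8 = NOT s4 = NOT F = T
s9 = s6 XOR s7 = T XOR F = T
s10 = s1 NOR s7 = F NOR F = T
s12 = s9 NOR I2 = T NOR F = F
s13 = s7 AND s12 = F AND F = F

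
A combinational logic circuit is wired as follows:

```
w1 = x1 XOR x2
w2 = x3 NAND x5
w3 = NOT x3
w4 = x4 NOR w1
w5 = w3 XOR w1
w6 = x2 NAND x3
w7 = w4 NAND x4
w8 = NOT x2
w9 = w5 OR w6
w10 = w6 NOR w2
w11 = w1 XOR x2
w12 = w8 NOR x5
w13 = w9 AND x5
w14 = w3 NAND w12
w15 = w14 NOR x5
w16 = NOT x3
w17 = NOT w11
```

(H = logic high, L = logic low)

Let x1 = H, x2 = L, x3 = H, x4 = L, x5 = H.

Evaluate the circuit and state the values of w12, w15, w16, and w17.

w12 = L, w15 = L, w16 = L, w17 = L

w1 = x1 XOR x2 = H XOR L = H
w3 = NOT x3 = NOT H = L
w8 = NOT x2 = NOT L = H
w11 = w1 XOR x2 = H XOR L = H
w12 = w8 NOR x5 = H NOR H = L
w14 = w3 NAND w12 = L NAND L = H
w15 = w14 NOR x5 = H NOR H = L
w16 = NOT x3 = NOT H = L
w17 = NOT w11 = NOT H = L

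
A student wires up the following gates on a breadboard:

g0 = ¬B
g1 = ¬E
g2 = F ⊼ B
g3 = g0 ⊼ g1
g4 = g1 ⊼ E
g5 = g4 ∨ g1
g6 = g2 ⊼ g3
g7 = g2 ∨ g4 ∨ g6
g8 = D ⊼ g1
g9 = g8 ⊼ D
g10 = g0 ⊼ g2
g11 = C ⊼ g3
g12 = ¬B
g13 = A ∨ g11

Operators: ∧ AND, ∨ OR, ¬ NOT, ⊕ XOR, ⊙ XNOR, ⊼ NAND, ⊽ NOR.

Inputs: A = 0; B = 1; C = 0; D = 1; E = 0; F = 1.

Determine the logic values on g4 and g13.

g4 = 1, g13 = 1

g0 = NOT B = NOT 1 = 0
g1 = NOT E = NOT 0 = 1
g3 = g0 NAND g1 = 0 NAND 1 = 1
g4 = g1 NAND E = 1 NAND 0 = 1
g11 = C NAND g3 = 0 NAND 1 = 1
g13 = A OR g11 = 0 OR 1 = 1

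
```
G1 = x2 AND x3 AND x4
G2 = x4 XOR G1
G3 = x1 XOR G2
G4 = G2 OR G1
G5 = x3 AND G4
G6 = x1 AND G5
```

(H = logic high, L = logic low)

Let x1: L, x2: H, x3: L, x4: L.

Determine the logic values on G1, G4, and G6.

G1 = x2 AND x3 AND x4 = H AND L AND L = L
G2 = x4 XOR G1 = L XOR L = L
G4 = G2 OR G1 = L OR L = L
G5 = x3 AND G4 = L AND L = L
G6 = x1 AND G5 = L AND L = L

G1 = L, G4 = L, G6 = L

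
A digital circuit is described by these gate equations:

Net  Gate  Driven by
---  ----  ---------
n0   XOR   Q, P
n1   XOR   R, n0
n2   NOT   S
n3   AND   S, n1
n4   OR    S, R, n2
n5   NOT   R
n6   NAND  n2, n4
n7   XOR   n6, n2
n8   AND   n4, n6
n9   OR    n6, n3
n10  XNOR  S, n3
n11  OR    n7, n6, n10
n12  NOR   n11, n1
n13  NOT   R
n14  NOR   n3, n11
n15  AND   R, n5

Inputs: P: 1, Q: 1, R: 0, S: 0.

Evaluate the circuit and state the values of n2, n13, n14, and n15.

n0 = Q XOR P = 1 XOR 1 = 0
n1 = R XOR n0 = 0 XOR 0 = 0
n2 = NOT S = NOT 0 = 1
n3 = S AND n1 = 0 AND 0 = 0
n4 = S OR R OR n2 = 0 OR 0 OR 1 = 1
n5 = NOT R = NOT 0 = 1
n6 = n2 NAND n4 = 1 NAND 1 = 0
n7 = n6 XOR n2 = 0 XOR 1 = 1
n10 = S XNOR n3 = 0 XNOR 0 = 1
n11 = n7 OR n6 OR n10 = 1 OR 0 OR 1 = 1
n13 = NOT R = NOT 0 = 1
n14 = n3 NOR n11 = 0 NOR 1 = 0
n15 = R AND n5 = 0 AND 1 = 0

n2 = 1, n13 = 1, n14 = 0, n15 = 0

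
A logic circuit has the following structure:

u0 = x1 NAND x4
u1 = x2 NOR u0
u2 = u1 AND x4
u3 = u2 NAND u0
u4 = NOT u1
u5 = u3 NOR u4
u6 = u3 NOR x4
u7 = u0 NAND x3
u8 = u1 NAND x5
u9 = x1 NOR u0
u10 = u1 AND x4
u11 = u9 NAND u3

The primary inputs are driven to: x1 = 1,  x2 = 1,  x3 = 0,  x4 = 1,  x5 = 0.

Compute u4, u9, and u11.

u0 = x1 NAND x4 = 1 NAND 1 = 0
u1 = x2 NOR u0 = 1 NOR 0 = 0
u2 = u1 AND x4 = 0 AND 1 = 0
u3 = u2 NAND u0 = 0 NAND 0 = 1
u4 = NOT u1 = NOT 0 = 1
u9 = x1 NOR u0 = 1 NOR 0 = 0
u11 = u9 NAND u3 = 0 NAND 1 = 1

u4 = 1  u9 = 0  u11 = 1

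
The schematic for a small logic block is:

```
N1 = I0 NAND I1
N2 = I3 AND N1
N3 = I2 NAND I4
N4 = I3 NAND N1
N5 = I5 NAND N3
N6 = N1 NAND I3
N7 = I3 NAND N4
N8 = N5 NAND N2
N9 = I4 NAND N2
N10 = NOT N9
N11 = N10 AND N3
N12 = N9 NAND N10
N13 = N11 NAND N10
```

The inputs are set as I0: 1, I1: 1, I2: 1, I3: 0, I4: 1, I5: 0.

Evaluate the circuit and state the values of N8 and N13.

N8 = 1, N13 = 1

N1 = I0 NAND I1 = 1 NAND 1 = 0
N2 = I3 AND N1 = 0 AND 0 = 0
N3 = I2 NAND I4 = 1 NAND 1 = 0
N5 = I5 NAND N3 = 0 NAND 0 = 1
N8 = N5 NAND N2 = 1 NAND 0 = 1
N9 = I4 NAND N2 = 1 NAND 0 = 1
N10 = NOT N9 = NOT 1 = 0
N11 = N10 AND N3 = 0 AND 0 = 0
N13 = N11 NAND N10 = 0 NAND 0 = 1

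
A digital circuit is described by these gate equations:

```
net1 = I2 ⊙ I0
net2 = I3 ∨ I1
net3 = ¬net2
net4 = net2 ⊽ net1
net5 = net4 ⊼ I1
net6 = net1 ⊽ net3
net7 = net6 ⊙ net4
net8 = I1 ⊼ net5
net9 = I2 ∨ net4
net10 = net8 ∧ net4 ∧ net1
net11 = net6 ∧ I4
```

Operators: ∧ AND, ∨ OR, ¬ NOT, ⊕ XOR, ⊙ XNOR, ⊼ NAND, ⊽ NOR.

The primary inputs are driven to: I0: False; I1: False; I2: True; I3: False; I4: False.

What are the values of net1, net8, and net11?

net1 = I2 XNOR I0 = True XNOR False = False
net2 = I3 OR I1 = False OR False = False
net3 = NOT net2 = NOT False = True
net4 = net2 NOR net1 = False NOR False = True
net5 = net4 NAND I1 = True NAND False = True
net6 = net1 NOR net3 = False NOR True = False
net8 = I1 NAND net5 = False NAND True = True
net11 = net6 AND I4 = False AND False = False

net1 = False, net8 = True, net11 = False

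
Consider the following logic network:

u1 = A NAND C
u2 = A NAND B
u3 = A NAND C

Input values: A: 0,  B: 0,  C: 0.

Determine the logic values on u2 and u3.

u2 = 1; u3 = 1

u2 = A NAND B = 0 NAND 0 = 1
u3 = A NAND C = 0 NAND 0 = 1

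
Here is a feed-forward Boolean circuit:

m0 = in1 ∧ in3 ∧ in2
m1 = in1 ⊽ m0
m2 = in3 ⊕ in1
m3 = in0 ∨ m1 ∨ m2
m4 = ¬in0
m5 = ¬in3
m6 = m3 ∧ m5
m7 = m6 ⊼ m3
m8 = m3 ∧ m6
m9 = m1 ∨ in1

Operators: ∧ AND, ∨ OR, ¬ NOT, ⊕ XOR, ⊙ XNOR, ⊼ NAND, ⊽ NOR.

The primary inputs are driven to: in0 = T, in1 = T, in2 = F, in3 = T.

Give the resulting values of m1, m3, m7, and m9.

m1 = F, m3 = T, m7 = T, m9 = T

m0 = in1 AND in3 AND in2 = T AND T AND F = F
m1 = in1 NOR m0 = T NOR F = F
m2 = in3 XOR in1 = T XOR T = F
m3 = in0 OR m1 OR m2 = T OR F OR F = T
m5 = NOT in3 = NOT T = F
m6 = m3 AND m5 = T AND F = F
m7 = m6 NAND m3 = F NAND T = T
m9 = m1 OR in1 = F OR T = T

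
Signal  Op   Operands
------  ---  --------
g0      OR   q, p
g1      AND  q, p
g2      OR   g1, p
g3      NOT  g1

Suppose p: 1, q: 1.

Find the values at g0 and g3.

g0 = q OR p = 1 OR 1 = 1
g1 = q AND p = 1 AND 1 = 1
g3 = NOT g1 = NOT 1 = 0

g0 = 1, g3 = 0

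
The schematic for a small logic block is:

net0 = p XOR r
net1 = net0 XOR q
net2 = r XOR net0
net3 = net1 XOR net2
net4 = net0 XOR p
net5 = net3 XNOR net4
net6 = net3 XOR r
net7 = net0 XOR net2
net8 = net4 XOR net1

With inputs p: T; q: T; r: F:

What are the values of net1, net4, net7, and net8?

net1 = F, net4 = F, net7 = F, net8 = F

net0 = p XOR r = T XOR F = T
net1 = net0 XOR q = T XOR T = F
net2 = r XOR net0 = F XOR T = T
net4 = net0 XOR p = T XOR T = F
net7 = net0 XOR net2 = T XOR T = F
net8 = net4 XOR net1 = F XOR F = F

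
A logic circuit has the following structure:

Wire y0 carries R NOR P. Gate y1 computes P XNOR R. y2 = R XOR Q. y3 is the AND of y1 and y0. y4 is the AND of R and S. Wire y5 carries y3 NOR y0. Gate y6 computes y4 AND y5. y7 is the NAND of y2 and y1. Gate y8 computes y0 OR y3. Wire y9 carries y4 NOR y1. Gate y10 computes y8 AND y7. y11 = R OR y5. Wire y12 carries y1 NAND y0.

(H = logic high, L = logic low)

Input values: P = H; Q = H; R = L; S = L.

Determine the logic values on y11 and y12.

y0 = R NOR P = L NOR H = L
y1 = P XNOR R = H XNOR L = L
y3 = y1 AND y0 = L AND L = L
y5 = y3 NOR y0 = L NOR L = H
y11 = R OR y5 = L OR H = H
y12 = y1 NAND y0 = L NAND L = H

y11 = H, y12 = H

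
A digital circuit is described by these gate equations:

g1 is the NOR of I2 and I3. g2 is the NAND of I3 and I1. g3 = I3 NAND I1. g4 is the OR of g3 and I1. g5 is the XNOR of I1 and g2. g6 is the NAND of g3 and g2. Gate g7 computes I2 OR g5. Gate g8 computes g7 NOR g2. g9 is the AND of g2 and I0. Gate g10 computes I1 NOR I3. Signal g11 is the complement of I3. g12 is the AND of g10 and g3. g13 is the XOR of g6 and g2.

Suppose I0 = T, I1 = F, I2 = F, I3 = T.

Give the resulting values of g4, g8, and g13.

g4 = T; g8 = F; g13 = T

g2 = I3 NAND I1 = T NAND F = T
g3 = I3 NAND I1 = T NAND F = T
g4 = g3 OR I1 = T OR F = T
g5 = I1 XNOR g2 = F XNOR T = F
g6 = g3 NAND g2 = T NAND T = F
g7 = I2 OR g5 = F OR F = F
g8 = g7 NOR g2 = F NOR T = F
g13 = g6 XOR g2 = F XOR T = T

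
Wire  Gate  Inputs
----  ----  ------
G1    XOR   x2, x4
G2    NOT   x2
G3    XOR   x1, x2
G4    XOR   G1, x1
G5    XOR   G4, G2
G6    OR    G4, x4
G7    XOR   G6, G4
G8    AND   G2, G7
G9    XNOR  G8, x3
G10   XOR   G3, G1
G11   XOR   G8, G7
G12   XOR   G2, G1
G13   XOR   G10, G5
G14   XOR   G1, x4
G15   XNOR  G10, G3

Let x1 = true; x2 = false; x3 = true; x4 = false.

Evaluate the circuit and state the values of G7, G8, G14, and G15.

G7 = false; G8 = false; G14 = false; G15 = true

G1 = x2 XOR x4 = false XOR false = false
G2 = NOT x2 = NOT false = true
G3 = x1 XOR x2 = true XOR false = true
G4 = G1 XOR x1 = false XOR true = true
G6 = G4 OR x4 = true OR false = true
G7 = G6 XOR G4 = true XOR true = false
G8 = G2 AND G7 = true AND false = false
G10 = G3 XOR G1 = true XOR false = true
G14 = G1 XOR x4 = false XOR false = false
G15 = G10 XNOR G3 = true XNOR true = true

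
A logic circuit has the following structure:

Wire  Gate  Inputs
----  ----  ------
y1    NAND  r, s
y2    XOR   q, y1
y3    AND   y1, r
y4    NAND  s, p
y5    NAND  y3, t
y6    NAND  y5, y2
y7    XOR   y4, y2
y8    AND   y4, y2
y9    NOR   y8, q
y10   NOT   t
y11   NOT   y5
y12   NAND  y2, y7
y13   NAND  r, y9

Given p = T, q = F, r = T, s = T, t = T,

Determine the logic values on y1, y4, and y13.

y1 = F  y4 = F  y13 = F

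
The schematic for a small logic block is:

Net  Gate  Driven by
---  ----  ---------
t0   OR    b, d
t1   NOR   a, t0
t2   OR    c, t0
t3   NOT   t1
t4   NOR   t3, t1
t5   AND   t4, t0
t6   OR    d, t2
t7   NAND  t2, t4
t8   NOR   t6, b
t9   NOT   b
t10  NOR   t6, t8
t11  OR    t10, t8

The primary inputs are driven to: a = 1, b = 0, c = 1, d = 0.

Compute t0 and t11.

t0 = b OR d = 0 OR 0 = 0
t2 = c OR t0 = 1 OR 0 = 1
t6 = d OR t2 = 0 OR 1 = 1
t8 = t6 NOR b = 1 NOR 0 = 0
t10 = t6 NOR t8 = 1 NOR 0 = 0
t11 = t10 OR t8 = 0 OR 0 = 0

t0 = 0; t11 = 0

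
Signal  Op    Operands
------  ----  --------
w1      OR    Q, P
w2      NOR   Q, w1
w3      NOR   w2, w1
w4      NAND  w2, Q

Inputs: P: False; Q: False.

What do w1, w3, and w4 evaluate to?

w1 = Q OR P = False OR False = False
w2 = Q NOR w1 = False NOR False = True
w3 = w2 NOR w1 = True NOR False = False
w4 = w2 NAND Q = True NAND False = True

w1 = False, w3 = False, w4 = True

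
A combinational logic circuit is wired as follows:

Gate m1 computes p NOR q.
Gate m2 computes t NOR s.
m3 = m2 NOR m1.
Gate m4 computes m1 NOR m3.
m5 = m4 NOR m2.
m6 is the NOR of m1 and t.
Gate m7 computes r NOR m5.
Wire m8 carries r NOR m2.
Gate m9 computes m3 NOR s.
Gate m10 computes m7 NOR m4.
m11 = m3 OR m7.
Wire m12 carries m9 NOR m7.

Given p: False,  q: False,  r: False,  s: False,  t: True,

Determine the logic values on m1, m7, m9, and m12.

m1 = p NOR q = False NOR False = True
m2 = t NOR s = True NOR False = False
m3 = m2 NOR m1 = False NOR True = False
m4 = m1 NOR m3 = True NOR False = False
m5 = m4 NOR m2 = False NOR False = True
m7 = r NOR m5 = False NOR True = False
m9 = m3 NOR s = False NOR False = True
m12 = m9 NOR m7 = True NOR False = False

m1 = True, m7 = False, m9 = True, m12 = False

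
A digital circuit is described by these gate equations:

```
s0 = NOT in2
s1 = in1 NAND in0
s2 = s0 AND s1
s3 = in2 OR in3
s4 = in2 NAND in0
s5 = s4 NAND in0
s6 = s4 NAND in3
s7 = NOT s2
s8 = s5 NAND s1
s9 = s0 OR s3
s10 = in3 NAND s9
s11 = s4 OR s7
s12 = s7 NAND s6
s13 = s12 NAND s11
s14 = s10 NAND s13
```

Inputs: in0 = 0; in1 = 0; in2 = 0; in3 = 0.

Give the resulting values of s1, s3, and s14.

s0 = NOT in2 = NOT 0 = 1
s1 = in1 NAND in0 = 0 NAND 0 = 1
s2 = s0 AND s1 = 1 AND 1 = 1
s3 = in2 OR in3 = 0 OR 0 = 0
s4 = in2 NAND in0 = 0 NAND 0 = 1
s6 = s4 NAND in3 = 1 NAND 0 = 1
s7 = NOT s2 = NOT 1 = 0
s9 = s0 OR s3 = 1 OR 0 = 1
s10 = in3 NAND s9 = 0 NAND 1 = 1
s11 = s4 OR s7 = 1 OR 0 = 1
s12 = s7 NAND s6 = 0 NAND 1 = 1
s13 = s12 NAND s11 = 1 NAND 1 = 0
s14 = s10 NAND s13 = 1 NAND 0 = 1

s1 = 1, s3 = 0, s14 = 1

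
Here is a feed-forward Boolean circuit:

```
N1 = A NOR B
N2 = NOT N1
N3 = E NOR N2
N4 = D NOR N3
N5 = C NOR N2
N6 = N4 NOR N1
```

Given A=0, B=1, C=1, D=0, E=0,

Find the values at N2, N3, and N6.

N1 = A NOR B = 0 NOR 1 = 0
N2 = NOT N1 = NOT 0 = 1
N3 = E NOR N2 = 0 NOR 1 = 0
N4 = D NOR N3 = 0 NOR 0 = 1
N6 = N4 NOR N1 = 1 NOR 0 = 0

N2 = 1, N3 = 0, N6 = 0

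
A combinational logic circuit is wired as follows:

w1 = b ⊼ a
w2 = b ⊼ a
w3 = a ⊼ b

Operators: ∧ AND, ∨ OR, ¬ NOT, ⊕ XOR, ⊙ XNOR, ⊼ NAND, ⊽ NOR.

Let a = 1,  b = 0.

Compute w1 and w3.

w1 = 1; w3 = 1

w1 = b NAND a = 0 NAND 1 = 1
w3 = a NAND b = 1 NAND 0 = 1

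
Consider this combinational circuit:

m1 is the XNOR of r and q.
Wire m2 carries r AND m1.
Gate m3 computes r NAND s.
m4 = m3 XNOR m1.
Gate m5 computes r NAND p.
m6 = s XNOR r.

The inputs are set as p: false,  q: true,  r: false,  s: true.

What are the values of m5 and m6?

m5 = r NAND p = false NAND false = true
m6 = s XNOR r = true XNOR false = false

m5 = true, m6 = false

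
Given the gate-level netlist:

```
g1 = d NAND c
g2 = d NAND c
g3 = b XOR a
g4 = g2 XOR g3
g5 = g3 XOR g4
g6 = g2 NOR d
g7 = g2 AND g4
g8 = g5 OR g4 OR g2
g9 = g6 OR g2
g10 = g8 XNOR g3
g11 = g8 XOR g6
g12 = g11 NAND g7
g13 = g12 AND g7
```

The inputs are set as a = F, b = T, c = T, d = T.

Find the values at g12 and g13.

g2 = d NAND c = T NAND T = F
g3 = b XOR a = T XOR F = T
g4 = g2 XOR g3 = F XOR T = T
g5 = g3 XOR g4 = T XOR T = F
g6 = g2 NOR d = F NOR T = F
g7 = g2 AND g4 = F AND T = F
g8 = g5 OR g4 OR g2 = F OR T OR F = T
g11 = g8 XOR g6 = T XOR F = T
g12 = g11 NAND g7 = T NAND F = T
g13 = g12 AND g7 = T AND F = F

g12 = T, g13 = F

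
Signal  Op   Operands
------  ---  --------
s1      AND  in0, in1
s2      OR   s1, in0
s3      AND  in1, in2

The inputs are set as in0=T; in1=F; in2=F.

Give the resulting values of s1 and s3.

s1 = F; s3 = F

s1 = in0 AND in1 = T AND F = F
s3 = in1 AND in2 = F AND F = F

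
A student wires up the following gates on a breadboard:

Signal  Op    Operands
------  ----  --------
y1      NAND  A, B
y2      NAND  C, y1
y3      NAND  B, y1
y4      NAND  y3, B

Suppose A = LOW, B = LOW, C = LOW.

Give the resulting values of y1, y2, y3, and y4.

y1 = HIGH; y2 = HIGH; y3 = HIGH; y4 = HIGH

y1 = A NAND B = LOW NAND LOW = HIGH
y2 = C NAND y1 = LOW NAND HIGH = HIGH
y3 = B NAND y1 = LOW NAND HIGH = HIGH
y4 = y3 NAND B = HIGH NAND LOW = HIGH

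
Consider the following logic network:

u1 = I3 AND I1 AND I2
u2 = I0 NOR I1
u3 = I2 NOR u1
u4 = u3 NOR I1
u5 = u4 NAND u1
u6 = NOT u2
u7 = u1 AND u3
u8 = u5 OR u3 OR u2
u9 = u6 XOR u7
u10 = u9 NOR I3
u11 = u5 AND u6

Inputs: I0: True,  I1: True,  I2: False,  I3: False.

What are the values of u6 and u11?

u1 = I3 AND I1 AND I2 = False AND True AND False = False
u2 = I0 NOR I1 = True NOR True = False
u3 = I2 NOR u1 = False NOR False = True
u4 = u3 NOR I1 = True NOR True = False
u5 = u4 NAND u1 = False NAND False = True
u6 = NOT u2 = NOT False = True
u11 = u5 AND u6 = True AND True = True

u6 = True, u11 = True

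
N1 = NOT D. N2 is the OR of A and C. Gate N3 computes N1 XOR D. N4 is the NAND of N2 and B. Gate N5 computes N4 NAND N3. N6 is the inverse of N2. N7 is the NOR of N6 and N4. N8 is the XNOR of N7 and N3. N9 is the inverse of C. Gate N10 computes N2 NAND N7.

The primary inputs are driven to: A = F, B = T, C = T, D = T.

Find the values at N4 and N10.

N2 = A OR C = F OR T = T
N4 = N2 NAND B = T NAND T = F
N6 = NOT N2 = NOT T = F
N7 = N6 NOR N4 = F NOR F = T
N10 = N2 NAND N7 = T NAND T = F

N4 = F, N10 = F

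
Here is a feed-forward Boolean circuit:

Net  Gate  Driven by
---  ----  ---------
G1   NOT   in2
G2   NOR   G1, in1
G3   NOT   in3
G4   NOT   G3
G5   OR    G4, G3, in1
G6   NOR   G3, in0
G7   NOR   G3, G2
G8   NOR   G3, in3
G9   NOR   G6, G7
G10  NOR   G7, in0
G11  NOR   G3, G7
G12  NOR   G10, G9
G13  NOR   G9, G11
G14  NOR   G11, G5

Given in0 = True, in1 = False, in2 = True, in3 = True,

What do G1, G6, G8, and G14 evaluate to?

G1 = NOT in2 = NOT True = False
G2 = G1 NOR in1 = False NOR False = True
G3 = NOT in3 = NOT True = False
G4 = NOT G3 = NOT False = True
G5 = G4 OR G3 OR in1 = True OR False OR False = True
G6 = G3 NOR in0 = False NOR True = False
G7 = G3 NOR G2 = False NOR True = False
G8 = G3 NOR in3 = False NOR True = False
G11 = G3 NOR G7 = False NOR False = True
G14 = G11 NOR G5 = True NOR True = False

G1 = False  G6 = False  G8 = False  G14 = False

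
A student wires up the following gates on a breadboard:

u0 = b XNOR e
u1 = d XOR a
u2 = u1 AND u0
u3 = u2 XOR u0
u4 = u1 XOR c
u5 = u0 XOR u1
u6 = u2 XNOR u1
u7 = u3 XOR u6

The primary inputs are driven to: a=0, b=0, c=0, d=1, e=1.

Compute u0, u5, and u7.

u0 = 0, u5 = 1, u7 = 0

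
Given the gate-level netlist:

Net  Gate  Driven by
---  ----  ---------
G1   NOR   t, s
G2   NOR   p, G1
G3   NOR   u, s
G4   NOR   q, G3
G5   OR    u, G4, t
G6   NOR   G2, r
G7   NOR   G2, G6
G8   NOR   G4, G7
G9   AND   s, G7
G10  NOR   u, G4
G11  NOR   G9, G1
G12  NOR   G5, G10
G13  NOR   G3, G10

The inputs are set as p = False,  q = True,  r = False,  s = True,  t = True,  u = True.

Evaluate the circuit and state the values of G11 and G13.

G11 = True  G13 = True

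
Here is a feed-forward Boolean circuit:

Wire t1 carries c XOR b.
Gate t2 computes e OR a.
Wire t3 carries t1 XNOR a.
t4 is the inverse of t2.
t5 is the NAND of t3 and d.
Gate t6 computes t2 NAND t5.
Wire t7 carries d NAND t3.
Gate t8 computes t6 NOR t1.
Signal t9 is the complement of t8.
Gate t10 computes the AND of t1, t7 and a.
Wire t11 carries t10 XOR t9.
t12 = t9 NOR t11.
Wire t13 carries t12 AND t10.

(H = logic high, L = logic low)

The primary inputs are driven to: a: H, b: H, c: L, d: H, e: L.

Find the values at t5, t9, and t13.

t5 = L; t9 = H; t13 = L

t1 = c XOR b = L XOR H = H
t2 = e OR a = L OR H = H
t3 = t1 XNOR a = H XNOR H = H
t5 = t3 NAND d = H NAND H = L
t6 = t2 NAND t5 = H NAND L = H
t7 = d NAND t3 = H NAND H = L
t8 = t6 NOR t1 = H NOR H = L
t9 = NOT t8 = NOT L = H
t10 = t1 AND t7 AND a = H AND L AND H = L
t11 = t10 XOR t9 = L XOR H = H
t12 = t9 NOR t11 = H NOR H = L
t13 = t12 AND t10 = L AND L = L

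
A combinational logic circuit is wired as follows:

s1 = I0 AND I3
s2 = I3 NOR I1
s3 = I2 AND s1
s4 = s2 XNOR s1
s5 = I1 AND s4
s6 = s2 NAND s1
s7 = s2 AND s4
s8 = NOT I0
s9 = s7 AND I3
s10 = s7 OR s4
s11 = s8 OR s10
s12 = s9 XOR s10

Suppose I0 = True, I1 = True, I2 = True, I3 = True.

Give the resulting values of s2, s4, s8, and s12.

s1 = I0 AND I3 = True AND True = True
s2 = I3 NOR I1 = True NOR True = False
s4 = s2 XNOR s1 = False XNOR True = False
s7 = s2 AND s4 = False AND False = False
s8 = NOT I0 = NOT True = False
s9 = s7 AND I3 = False AND True = False
s10 = s7 OR s4 = False OR False = False
s12 = s9 XOR s10 = False XOR False = False

s2 = False, s4 = False, s8 = False, s12 = False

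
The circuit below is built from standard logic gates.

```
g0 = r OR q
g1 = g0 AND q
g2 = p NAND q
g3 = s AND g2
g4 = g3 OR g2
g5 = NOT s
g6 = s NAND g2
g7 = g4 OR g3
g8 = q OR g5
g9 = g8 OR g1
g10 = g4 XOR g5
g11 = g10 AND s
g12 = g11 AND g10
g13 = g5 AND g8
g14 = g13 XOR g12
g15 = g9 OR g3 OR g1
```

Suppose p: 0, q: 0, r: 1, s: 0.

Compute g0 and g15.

g0 = 1, g15 = 1

g0 = r OR q = 1 OR 0 = 1
g1 = g0 AND q = 1 AND 0 = 0
g2 = p NAND q = 0 NAND 0 = 1
g3 = s AND g2 = 0 AND 1 = 0
g5 = NOT s = NOT 0 = 1
g8 = q OR g5 = 0 OR 1 = 1
g9 = g8 OR g1 = 1 OR 0 = 1
g15 = g9 OR g3 OR g1 = 1 OR 0 OR 0 = 1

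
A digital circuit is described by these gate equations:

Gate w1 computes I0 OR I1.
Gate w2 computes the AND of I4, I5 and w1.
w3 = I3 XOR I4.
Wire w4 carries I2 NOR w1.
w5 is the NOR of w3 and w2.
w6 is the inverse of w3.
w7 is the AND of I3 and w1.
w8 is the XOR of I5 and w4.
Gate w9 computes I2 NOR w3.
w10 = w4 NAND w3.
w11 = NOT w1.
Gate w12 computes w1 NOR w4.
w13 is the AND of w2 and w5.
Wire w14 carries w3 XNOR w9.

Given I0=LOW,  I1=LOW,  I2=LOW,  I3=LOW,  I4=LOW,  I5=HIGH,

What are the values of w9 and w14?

w3 = I3 XOR I4 = LOW XOR LOW = LOW
w9 = I2 NOR w3 = LOW NOR LOW = HIGH
w14 = w3 XNOR w9 = LOW XNOR HIGH = LOW

w9 = HIGH  w14 = LOW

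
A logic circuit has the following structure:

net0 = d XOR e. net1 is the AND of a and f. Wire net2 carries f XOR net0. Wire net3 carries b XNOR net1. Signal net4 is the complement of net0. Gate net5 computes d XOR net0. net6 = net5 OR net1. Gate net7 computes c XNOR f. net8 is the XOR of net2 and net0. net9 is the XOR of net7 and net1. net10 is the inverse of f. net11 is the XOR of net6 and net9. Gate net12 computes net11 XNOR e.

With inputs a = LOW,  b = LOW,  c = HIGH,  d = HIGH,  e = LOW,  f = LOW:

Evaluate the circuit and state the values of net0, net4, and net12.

net0 = HIGH, net4 = LOW, net12 = HIGH

net0 = d XOR e = HIGH XOR LOW = HIGH
net1 = a AND f = LOW AND LOW = LOW
net4 = NOT net0 = NOT HIGH = LOW
net5 = d XOR net0 = HIGH XOR HIGH = LOW
net6 = net5 OR net1 = LOW OR LOW = LOW
net7 = c XNOR f = HIGH XNOR LOW = LOW
net9 = net7 XOR net1 = LOW XOR LOW = LOW
net11 = net6 XOR net9 = LOW XOR LOW = LOW
net12 = net11 XNOR e = LOW XNOR LOW = HIGH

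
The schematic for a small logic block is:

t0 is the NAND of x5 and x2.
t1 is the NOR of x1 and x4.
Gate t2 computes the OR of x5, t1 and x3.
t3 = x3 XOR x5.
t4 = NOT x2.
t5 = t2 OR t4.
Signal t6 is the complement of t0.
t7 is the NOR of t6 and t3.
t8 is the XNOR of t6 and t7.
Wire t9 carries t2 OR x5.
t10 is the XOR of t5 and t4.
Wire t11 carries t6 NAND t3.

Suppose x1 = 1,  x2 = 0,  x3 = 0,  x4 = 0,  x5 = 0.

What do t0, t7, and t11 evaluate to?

t0 = x5 NAND x2 = 0 NAND 0 = 1
t3 = x3 XOR x5 = 0 XOR 0 = 0
t6 = NOT t0 = NOT 1 = 0
t7 = t6 NOR t3 = 0 NOR 0 = 1
t11 = t6 NAND t3 = 0 NAND 0 = 1

t0 = 1; t7 = 1; t11 = 1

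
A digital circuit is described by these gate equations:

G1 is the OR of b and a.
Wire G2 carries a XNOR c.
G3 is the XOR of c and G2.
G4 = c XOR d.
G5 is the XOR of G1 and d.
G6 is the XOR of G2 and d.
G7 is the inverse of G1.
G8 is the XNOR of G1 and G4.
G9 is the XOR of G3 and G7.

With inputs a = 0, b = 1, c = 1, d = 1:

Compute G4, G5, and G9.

G1 = b OR a = 1 OR 0 = 1
G2 = a XNOR c = 0 XNOR 1 = 0
G3 = c XOR G2 = 1 XOR 0 = 1
G4 = c XOR d = 1 XOR 1 = 0
G5 = G1 XOR d = 1 XOR 1 = 0
G7 = NOT G1 = NOT 1 = 0
G9 = G3 XOR G7 = 1 XOR 0 = 1

G4 = 0  G5 = 0  G9 = 1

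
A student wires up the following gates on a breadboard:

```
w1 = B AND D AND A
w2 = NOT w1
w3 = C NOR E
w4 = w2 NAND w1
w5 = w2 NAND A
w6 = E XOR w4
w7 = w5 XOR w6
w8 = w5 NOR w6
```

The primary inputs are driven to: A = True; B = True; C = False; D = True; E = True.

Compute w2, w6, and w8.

w1 = B AND D AND A = True AND True AND True = True
w2 = NOT w1 = NOT True = False
w4 = w2 NAND w1 = False NAND True = True
w5 = w2 NAND A = False NAND True = True
w6 = E XOR w4 = True XOR True = False
w8 = w5 NOR w6 = True NOR False = False

w2 = False, w6 = False, w8 = False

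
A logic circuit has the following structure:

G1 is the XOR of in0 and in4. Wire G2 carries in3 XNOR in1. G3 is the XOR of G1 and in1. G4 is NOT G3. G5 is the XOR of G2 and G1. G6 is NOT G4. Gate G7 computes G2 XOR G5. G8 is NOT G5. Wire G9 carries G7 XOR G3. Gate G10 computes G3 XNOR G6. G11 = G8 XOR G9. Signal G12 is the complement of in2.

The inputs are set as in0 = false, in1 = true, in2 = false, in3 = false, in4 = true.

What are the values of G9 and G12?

G1 = in0 XOR in4 = false XOR true = true
G2 = in3 XNOR in1 = false XNOR true = false
G3 = G1 XOR in1 = true XOR true = false
G5 = G2 XOR G1 = false XOR true = true
G7 = G2 XOR G5 = false XOR true = true
G9 = G7 XOR G3 = true XOR false = true
G12 = NOT in2 = NOT false = true

G9 = true, G12 = true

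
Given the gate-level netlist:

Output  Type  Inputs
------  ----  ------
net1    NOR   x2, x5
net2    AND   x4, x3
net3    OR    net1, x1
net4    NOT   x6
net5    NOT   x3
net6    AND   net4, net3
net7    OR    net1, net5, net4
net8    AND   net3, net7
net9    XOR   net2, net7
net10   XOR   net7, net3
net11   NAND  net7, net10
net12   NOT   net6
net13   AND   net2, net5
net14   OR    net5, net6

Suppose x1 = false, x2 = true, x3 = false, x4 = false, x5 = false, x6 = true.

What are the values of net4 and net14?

net4 = false; net14 = true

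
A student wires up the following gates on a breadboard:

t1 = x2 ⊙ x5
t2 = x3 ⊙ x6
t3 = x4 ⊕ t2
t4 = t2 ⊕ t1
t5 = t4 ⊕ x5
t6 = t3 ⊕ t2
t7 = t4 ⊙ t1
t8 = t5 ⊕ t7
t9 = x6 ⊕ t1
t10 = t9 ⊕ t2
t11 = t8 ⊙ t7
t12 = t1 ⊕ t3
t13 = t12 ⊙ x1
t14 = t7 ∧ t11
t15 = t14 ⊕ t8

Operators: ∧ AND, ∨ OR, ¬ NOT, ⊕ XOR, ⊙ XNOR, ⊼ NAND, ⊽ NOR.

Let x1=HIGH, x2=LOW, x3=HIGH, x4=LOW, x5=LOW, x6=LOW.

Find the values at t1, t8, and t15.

t1 = HIGH  t8 = LOW  t15 = LOW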